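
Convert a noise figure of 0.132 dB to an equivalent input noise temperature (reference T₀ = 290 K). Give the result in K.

F = 10^(0.132/10) = 1.03086
T_e = (F − 1)·T₀ = (1.03086 − 1) × 290 = 8.95 K

8.95 K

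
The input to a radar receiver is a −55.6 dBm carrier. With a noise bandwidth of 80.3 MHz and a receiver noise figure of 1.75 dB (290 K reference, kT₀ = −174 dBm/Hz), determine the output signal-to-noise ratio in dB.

Noise floor: N = −174 + 10 log₁₀(B) + NF
10 log₁₀(8.03×10⁷) = 79.05 dB
N = −174 + 79.05 + 1.75 = −93.20 dBm
SNR = P_sig − N = −55.6 − (−93.20) = 37.60 dB → 37.6 dB

37.6 dB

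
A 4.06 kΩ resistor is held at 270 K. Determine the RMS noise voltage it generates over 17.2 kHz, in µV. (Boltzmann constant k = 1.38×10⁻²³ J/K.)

V_n = √(4kTRB)
4kTRB = 4 × 1.38×10⁻²³ × 270 × 4.06×10³ × 1.72×10⁴ = 1.04×10⁻¹² V²
V_n = √(1.04×10⁻¹²) = 1.02×10⁻⁶ V = 1.02 µV

1.02 µV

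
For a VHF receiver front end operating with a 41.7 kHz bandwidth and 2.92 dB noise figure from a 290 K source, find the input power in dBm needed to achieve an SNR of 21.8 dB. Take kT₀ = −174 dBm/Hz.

−103.1 dBm

Sensitivity = −174 + 10 log₁₀(B) + NF + SNR_min
= −174 + 46.2 + 2.92 + 21.8
= −103.08 dBm → −103.1 dBm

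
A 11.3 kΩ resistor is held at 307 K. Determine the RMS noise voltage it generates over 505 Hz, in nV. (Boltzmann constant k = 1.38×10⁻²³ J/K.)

V_n = √(4kTRB)
4kTRB = 4 × 1.38×10⁻²³ × 307 × 1.13×10⁴ × 5.05×10² = 9.67×10⁻¹⁴ V²
V_n = √(9.67×10⁻¹⁴) = 3.11×10⁻⁷ V = 311 nV

311 nV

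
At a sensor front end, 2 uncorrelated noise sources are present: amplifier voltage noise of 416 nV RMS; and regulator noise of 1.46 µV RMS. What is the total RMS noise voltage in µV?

Uncorrelated sources add in power (mean-square): V_tot = √(ΣV_i²)
V_tot = √[(4.16×10⁻⁷)² + (1.46×10⁻⁶)²] = 1.52×10⁻⁶ V = 1.52 µV

1.52 µV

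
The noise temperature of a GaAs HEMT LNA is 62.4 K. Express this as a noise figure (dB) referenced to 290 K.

F = 1 + T_e/T₀ = 1 + 62.4/290 = 1.21517
NF = 10 log₁₀(1.21517) = 0.846 dB

0.846 dB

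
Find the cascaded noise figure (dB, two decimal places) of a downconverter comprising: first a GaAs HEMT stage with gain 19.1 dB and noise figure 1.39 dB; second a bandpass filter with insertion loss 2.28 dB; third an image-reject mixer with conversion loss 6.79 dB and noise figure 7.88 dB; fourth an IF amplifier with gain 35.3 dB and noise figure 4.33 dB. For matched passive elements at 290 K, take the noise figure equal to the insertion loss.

2.21 dB

Convert to linear (a loss of L dB is a gain of −L dB): F_i = 10^(NF_i/10), G_i = 10^(G_i,dB/10)
  Stage 1: F_1 = 10^(1.39/10) = 1.377, G_1 = 10^(19.1/10) = 81.28
  Stage 2: F_2 = 10^(2.28/10) = 1.690, G_2 = 10^(−2.28/10) = 0.5916
  Stage 3: F_3 = 10^(7.88/10) = 6.138, G_3 = 10^(−6.79/10) = 0.2094
  Stage 4: F_4 = 10^(4.33/10) = 2.710, G_4 = 10^(35.3/10) = 3388
Friis cascade:
  F = 1.377 + (1.690 − 1)/81.28 + (6.138 − 1)/48.08 + (2.710 − 1)/10.07 = 1.662
NF = 10 log₁₀(1.662) = 2.21 dB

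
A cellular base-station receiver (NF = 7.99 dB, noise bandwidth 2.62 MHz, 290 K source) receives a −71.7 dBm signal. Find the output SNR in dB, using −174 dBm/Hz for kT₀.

Noise floor: N = −174 + 10 log₁₀(B) + NF
10 log₁₀(2.62×10⁶) = 64.18 dB
N = −174 + 64.18 + 7.99 = −101.83 dBm
SNR = P_sig − N = −71.7 − (−101.83) = 30.13 dB → 30.1 dB

30.1 dB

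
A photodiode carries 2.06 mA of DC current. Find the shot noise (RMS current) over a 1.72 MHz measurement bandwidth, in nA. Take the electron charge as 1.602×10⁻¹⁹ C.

33.7 nA

I_n = √(2qI·B)
2qI·B = 2 × 1.602×10⁻¹⁹ × 2.06×10⁻³ × 1.72×10⁶ = 1.14×10⁻¹⁵ A²
I_n = √(1.14×10⁻¹⁵) = 3.37×10⁻⁸ A = 33.7 nA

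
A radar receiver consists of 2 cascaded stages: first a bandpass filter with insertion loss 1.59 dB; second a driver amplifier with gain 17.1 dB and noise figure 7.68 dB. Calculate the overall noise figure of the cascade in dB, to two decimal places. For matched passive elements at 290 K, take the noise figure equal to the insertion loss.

9.27 dB

Convert to linear (a loss of L dB is a gain of −L dB): F_i = 10^(NF_i/10), G_i = 10^(G_i,dB/10)
  Stage 1: F_1 = 10^(1.59/10) = 1.442, G_1 = 10^(−1.59/10) = 0.6934
  Stage 2: F_2 = 10^(7.68/10) = 5.861, G_2 = 10^(17.1/10) = 51.29
Friis cascade:
  F = 1.442 + (5.861 − 1)/0.6934 = 8.453
NF = 10 log₁₀(8.453) = 9.27 dB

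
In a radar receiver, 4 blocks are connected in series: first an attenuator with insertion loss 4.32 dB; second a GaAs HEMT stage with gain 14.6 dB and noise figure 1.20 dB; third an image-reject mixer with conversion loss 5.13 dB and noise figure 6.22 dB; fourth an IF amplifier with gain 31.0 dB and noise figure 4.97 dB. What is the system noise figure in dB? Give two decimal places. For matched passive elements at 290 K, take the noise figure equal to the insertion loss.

6.55 dB

Convert to linear (a loss of L dB is a gain of −L dB): F_i = 10^(NF_i/10), G_i = 10^(G_i,dB/10)
  Stage 1: F_1 = 10^(4.32/10) = 2.704, G_1 = 10^(−4.32/10) = 0.3698
  Stage 2: F_2 = 10^(1.20/10) = 1.318, G_2 = 10^(14.6/10) = 28.84
  Stage 3: F_3 = 10^(6.22/10) = 4.188, G_3 = 10^(−5.13/10) = 0.3069
  Stage 4: F_4 = 10^(4.97/10) = 3.141, G_4 = 10^(31.0/10) = 1259
Friis cascade:
  F = 2.704 + (1.318 − 1)/0.3698 + (4.188 − 1)/10.67 + (3.141 − 1)/3.273 = 4.517
NF = 10 log₁₀(4.517) = 6.55 dB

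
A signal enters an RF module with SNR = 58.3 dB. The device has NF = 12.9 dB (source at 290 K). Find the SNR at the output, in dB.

45.4 dB

By definition F = SNR_in/SNR_out, so in dB: SNR_out = SNR_in − NF
SNR_out = 58.3 − 12.9 = 45.4 dB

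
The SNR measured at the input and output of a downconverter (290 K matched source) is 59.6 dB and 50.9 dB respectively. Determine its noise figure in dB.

8.7 dB

NF (dB) = SNR_in(dB) − SNR_out(dB) when the source is at T₀
NF = 59.6 − 50.9 = 8.7 dB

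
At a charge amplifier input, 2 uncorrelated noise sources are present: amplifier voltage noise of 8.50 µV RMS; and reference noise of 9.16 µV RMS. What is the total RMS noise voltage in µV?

Uncorrelated sources add in power (mean-square): V_tot = √(ΣV_i²)
V_tot = √[(8.50×10⁻⁶)² + (9.16×10⁻⁶)²] = 1.25×10⁻⁵ V = 12.5 µV

12.5 µV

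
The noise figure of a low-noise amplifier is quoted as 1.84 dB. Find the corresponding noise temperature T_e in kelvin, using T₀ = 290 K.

153 K

F = 10^(1.84/10) = 1.52757
T_e = (F − 1)·T₀ = (1.52757 − 1) × 290 = 153 K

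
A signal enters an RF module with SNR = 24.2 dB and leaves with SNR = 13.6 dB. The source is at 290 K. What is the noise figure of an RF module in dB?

10.6 dB

NF (dB) = SNR_in(dB) − SNR_out(dB) when the source is at T₀
NF = 24.2 − 13.6 = 10.6 dB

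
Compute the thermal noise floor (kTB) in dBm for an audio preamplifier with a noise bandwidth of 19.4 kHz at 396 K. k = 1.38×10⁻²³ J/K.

P_n = kTB = 1.38×10⁻²³ × 396 × 1.94×10⁴ = 1.06×10⁻¹⁶ W
In dBm: 10 log₁₀(1.06×10⁻¹⁶ / 10⁻³) = −129.7 dBm

−129.7 dBm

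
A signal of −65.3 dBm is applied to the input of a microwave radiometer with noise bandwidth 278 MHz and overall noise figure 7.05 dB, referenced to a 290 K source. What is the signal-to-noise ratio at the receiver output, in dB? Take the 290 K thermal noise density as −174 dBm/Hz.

Noise floor: N = −174 + 10 log₁₀(B) + NF
10 log₁₀(2.78×10⁸) = 84.44 dB
N = −174 + 84.44 + 7.05 = −82.51 dBm
SNR = P_sig − N = −65.3 − (−82.51) = 17.21 dB → 17.2 dB

17.2 dB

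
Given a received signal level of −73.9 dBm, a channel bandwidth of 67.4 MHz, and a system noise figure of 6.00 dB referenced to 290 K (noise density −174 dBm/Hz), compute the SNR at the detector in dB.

Noise floor: N = −174 + 10 log₁₀(B) + NF
10 log₁₀(6.74×10⁷) = 78.29 dB
N = −174 + 78.29 + 6.00 = −89.71 dBm
SNR = P_sig − N = −73.9 − (−89.71) = 15.81 dB → 15.8 dB

15.8 dB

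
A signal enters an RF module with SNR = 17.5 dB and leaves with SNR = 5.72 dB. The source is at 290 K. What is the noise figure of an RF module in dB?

11.78 dB

NF (dB) = SNR_in(dB) − SNR_out(dB) when the source is at T₀
NF = 17.5 − 5.72 = 11.78 dB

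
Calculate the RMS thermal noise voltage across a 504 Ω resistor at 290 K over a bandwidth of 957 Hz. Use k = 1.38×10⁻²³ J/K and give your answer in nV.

V_n = √(4kTRB)
4kTRB = 4 × 1.38×10⁻²³ × 290 × 5.04×10² × 9.57×10² = 7.72×10⁻¹⁵ V²
V_n = √(7.72×10⁻¹⁵) = 8.79×10⁻⁸ V = 87.9 nV

87.9 nV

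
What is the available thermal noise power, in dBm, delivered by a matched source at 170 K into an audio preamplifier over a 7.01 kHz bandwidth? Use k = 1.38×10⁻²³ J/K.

P_n = kTB = 1.38×10⁻²³ × 170 × 7.01×10³ = 1.64×10⁻¹⁷ W
In dBm: 10 log₁₀(1.64×10⁻¹⁷ / 10⁻³) = −137.8 dBm

−137.8 dBm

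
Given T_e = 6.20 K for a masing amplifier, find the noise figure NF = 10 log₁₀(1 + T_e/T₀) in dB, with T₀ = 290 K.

0.092 dB

F = 1 + T_e/T₀ = 1 + 6.20/290 = 1.02138
NF = 10 log₁₀(1.02138) = 0.092 dB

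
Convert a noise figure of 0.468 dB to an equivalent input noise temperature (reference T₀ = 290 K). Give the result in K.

F = 10^(0.468/10) = 1.11378
T_e = (F − 1)·T₀ = (1.11378 − 1) × 290 = 33.0 K

33.0 K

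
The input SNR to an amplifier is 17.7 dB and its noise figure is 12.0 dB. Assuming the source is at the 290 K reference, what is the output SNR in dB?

By definition F = SNR_in/SNR_out, so in dB: SNR_out = SNR_in − NF
SNR_out = 17.7 − 12.0 = 5.7 dB

5.7 dB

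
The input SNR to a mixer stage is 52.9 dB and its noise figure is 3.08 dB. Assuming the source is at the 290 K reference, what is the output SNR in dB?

By definition F = SNR_in/SNR_out, so in dB: SNR_out = SNR_in − NF
SNR_out = 52.9 − 3.08 = 49.82 dB

49.82 dB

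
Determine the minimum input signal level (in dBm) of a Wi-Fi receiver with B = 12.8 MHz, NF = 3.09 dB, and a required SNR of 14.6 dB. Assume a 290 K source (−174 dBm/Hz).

Sensitivity = −174 + 10 log₁₀(B) + NF + SNR_min
= −174 + 71.07 + 3.09 + 14.6
= −85.24 dBm → −85.2 dBm

−85.2 dBm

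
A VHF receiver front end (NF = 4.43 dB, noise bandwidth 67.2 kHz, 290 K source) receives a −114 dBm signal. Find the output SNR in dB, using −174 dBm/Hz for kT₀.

7.3 dB

Noise floor: N = −174 + 10 log₁₀(B) + NF
10 log₁₀(6.72×10⁴) = 48.27 dB
N = −174 + 48.27 + 4.43 = −121.30 dBm
SNR = P_sig − N = −114 − (−121.30) = 7.30 dB → 7.3 dB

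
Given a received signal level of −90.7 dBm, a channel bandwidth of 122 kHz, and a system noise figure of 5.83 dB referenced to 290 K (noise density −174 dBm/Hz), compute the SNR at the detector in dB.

26.6 dB

Noise floor: N = −174 + 10 log₁₀(B) + NF
10 log₁₀(1.22×10⁵) = 50.86 dB
N = −174 + 50.86 + 5.83 = −117.31 dBm
SNR = P_sig − N = −90.7 − (−117.31) = 26.61 dB → 26.6 dB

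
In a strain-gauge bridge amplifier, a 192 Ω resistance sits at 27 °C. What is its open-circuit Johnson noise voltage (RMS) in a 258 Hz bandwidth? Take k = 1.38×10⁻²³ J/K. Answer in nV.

T = 27 °C + 273.15 = 300.15 K
V_n = √(4kTRB)
4kTRB = 4 × 1.38×10⁻²³ × 300.15 × 1.92×10² × 2.58×10² = 8.21×10⁻¹⁶ V²
V_n = √(8.21×10⁻¹⁶) = 2.86×10⁻⁸ V = 28.6 nV

28.6 nV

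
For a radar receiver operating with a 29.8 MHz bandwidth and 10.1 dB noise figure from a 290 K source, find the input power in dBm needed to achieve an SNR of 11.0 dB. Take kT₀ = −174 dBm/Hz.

−78.2 dBm

Sensitivity = −174 + 10 log₁₀(B) + NF + SNR_min
= −174 + 74.74 + 10.1 + 11.0
= −78.16 dBm → −78.2 dBm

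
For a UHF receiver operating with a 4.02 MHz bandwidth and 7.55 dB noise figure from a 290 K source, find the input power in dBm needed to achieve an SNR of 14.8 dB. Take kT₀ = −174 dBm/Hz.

Sensitivity = −174 + 10 log₁₀(B) + NF + SNR_min
= −174 + 66.04 + 7.55 + 14.8
= −85.61 dBm → −85.6 dBm

−85.6 dBm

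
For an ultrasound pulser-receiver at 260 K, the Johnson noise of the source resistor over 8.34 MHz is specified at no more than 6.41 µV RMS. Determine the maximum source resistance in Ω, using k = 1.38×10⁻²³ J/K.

343 Ω

Johnson–Nyquist: V_n = √(4kTRB) ⇒ R = V_n² / (4kTB)
4kTB = 4 × 1.38×10⁻²³ × 260 × 8.34×10⁶ = 1.20×10⁻¹³
R = (6.41×10⁻⁶)² / 1.20×10⁻¹³ = 3.43×10² Ω = 343 Ω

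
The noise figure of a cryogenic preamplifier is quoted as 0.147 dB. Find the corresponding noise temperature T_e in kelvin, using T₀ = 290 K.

F = 10^(0.147/10) = 1.03443
T_e = (F − 1)·T₀ = (1.03443 − 1) × 290 = 9.98 K

9.98 K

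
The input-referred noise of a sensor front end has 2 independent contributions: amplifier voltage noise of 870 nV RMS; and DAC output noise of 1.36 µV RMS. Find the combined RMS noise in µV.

1.61 µV

Uncorrelated sources add in power (mean-square): V_tot = √(ΣV_i²)
V_tot = √[(8.70×10⁻⁷)² + (1.36×10⁻⁶)²] = 1.61×10⁻⁶ V = 1.61 µV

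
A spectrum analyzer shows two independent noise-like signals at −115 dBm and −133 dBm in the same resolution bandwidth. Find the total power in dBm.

−114.9 dBm

Convert to linear, add, convert back:
P₁ = 3.16×10⁻¹⁵ W, P₂ = 5.01×10⁻¹⁷ W
P_tot = 3.21×10⁻¹⁵ W → 10 log₁₀(P_tot / 10⁻³) = −114.9 dBm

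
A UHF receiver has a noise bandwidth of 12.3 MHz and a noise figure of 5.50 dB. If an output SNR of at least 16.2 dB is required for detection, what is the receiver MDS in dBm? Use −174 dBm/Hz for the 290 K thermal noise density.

−81.4 dBm

Sensitivity = −174 + 10 log₁₀(B) + NF + SNR_min
= −174 + 70.9 + 5.50 + 16.2
= −81.40 dBm → −81.4 dBm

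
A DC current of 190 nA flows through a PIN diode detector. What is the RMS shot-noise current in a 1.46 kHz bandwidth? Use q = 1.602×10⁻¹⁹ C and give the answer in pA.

9.43 pA

I_n = √(2qI·B)
2qI·B = 2 × 1.602×10⁻¹⁹ × 1.90×10⁻⁷ × 1.46×10³ = 8.89×10⁻²³ A²
I_n = √(8.89×10⁻²³) = 9.43×10⁻¹² A = 9.43 pA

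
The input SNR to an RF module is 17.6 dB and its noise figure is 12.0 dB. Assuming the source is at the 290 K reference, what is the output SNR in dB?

By definition F = SNR_in/SNR_out, so in dB: SNR_out = SNR_in − NF
SNR_out = 17.6 − 12.0 = 5.6 dB

5.6 dB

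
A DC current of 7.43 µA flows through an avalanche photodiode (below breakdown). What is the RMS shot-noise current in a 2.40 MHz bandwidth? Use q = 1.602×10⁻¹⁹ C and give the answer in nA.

I_n = √(2qI·B)
2qI·B = 2 × 1.602×10⁻¹⁹ × 7.43×10⁻⁶ × 2.40×10⁶ = 5.71×10⁻¹⁸ A²
I_n = √(5.71×10⁻¹⁸) = 2.39×10⁻⁹ A = 2.39 nA

2.39 nA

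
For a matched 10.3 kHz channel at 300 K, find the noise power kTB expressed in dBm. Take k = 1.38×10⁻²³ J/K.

P_n = kTB = 1.38×10⁻²³ × 300 × 1.03×10⁴ = 4.26×10⁻¹⁷ W
In dBm: 10 log₁₀(4.26×10⁻¹⁷ / 10⁻³) = −133.7 dBm

−133.7 dBm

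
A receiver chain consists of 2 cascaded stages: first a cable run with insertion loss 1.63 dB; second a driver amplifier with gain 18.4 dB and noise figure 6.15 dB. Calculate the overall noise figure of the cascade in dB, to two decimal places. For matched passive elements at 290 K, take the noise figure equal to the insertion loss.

7.78 dB

Convert to linear (a loss of L dB is a gain of −L dB): F_i = 10^(NF_i/10), G_i = 10^(G_i,dB/10)
  Stage 1: F_1 = 10^(1.63/10) = 1.455, G_1 = 10^(−1.63/10) = 0.6871
  Stage 2: F_2 = 10^(6.15/10) = 4.121, G_2 = 10^(18.4/10) = 69.18
Friis cascade:
  F = 1.455 + (4.121 − 1)/0.6871 = 5.998
NF = 10 log₁₀(5.998) = 7.78 dB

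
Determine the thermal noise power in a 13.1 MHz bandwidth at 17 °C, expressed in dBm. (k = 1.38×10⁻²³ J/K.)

T = 17 °C + 273.15 = 290.15 K
P_n = kTB = 1.38×10⁻²³ × 290.15 × 1.31×10⁷ = 5.25×10⁻¹⁴ W
In dBm: 10 log₁₀(5.25×10⁻¹⁴ / 10⁻³) = −102.8 dBm

−102.8 dBm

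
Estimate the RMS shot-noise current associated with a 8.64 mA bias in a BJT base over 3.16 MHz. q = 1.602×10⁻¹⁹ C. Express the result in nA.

I_n = √(2qI·B)
2qI·B = 2 × 1.602×10⁻¹⁹ × 8.64×10⁻³ × 3.16×10⁶ = 8.75×10⁻¹⁵ A²
I_n = √(8.75×10⁻¹⁵) = 9.35×10⁻⁸ A = 93.5 nA

93.5 nA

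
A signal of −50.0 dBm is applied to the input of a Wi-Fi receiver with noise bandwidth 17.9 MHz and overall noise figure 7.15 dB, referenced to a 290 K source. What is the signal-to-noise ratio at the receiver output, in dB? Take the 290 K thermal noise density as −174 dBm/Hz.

Noise floor: N = −174 + 10 log₁₀(B) + NF
10 log₁₀(1.79×10⁷) = 72.53 dB
N = −174 + 72.53 + 7.15 = −94.32 dBm
SNR = P_sig − N = −50.0 − (−94.32) = 44.32 dB → 44.3 dB

44.3 dB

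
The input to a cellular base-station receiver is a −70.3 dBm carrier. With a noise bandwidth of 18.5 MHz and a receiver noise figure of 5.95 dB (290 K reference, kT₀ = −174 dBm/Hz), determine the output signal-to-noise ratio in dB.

Noise floor: N = −174 + 10 log₁₀(B) + NF
10 log₁₀(1.85×10⁷) = 72.67 dB
N = −174 + 72.67 + 5.95 = −95.38 dBm
SNR = P_sig − N = −70.3 − (−95.38) = 25.08 dB → 25.1 dB

25.1 dB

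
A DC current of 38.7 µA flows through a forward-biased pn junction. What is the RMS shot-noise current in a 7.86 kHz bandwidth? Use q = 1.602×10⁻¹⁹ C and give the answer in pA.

I_n = √(2qI·B)
2qI·B = 2 × 1.602×10⁻¹⁹ × 3.87×10⁻⁵ × 7.86×10³ = 9.75×10⁻²⁰ A²
I_n = √(9.75×10⁻²⁰) = 3.12×10⁻¹⁰ A = 312 pA

312 pA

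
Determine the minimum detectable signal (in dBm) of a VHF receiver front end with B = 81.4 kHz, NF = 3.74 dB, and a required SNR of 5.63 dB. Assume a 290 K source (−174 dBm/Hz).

−115.5 dBm

Sensitivity = −174 + 10 log₁₀(B) + NF + SNR_min
= −174 + 49.11 + 3.74 + 5.63
= −115.52 dBm → −115.5 dBm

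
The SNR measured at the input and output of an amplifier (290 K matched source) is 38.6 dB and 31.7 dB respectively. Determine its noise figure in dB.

NF (dB) = SNR_in(dB) − SNR_out(dB) when the source is at T₀
NF = 38.6 − 31.7 = 6.9 dB

6.9 dB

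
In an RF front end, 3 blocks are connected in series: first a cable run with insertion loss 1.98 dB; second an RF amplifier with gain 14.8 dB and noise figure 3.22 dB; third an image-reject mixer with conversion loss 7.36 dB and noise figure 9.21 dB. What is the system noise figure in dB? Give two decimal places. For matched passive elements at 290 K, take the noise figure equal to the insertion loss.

5.68 dB

Convert to linear (a loss of L dB is a gain of −L dB): F_i = 10^(NF_i/10), G_i = 10^(G_i,dB/10)
  Stage 1: F_1 = 10^(1.98/10) = 1.578, G_1 = 10^(−1.98/10) = 0.6339
  Stage 2: F_2 = 10^(3.22/10) = 2.099, G_2 = 10^(14.8/10) = 30.20
  Stage 3: F_3 = 10^(9.21/10) = 8.337, G_3 = 10^(−7.36/10) = 0.1837
Friis cascade:
  F = 1.578 + (2.099 − 1)/0.6339 + (8.337 − 1)/19.14 = 3.695
NF = 10 log₁₀(3.695) = 5.68 dB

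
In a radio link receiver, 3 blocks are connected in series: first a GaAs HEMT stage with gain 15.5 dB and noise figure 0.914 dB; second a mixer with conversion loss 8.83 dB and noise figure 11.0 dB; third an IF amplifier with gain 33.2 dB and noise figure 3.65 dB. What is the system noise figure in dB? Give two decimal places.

Convert to linear (a loss of L dB is a gain of −L dB): F_i = 10^(NF_i/10), G_i = 10^(G_i,dB/10)
  Stage 1: F_1 = 10^(0.914/10) = 1.234, G_1 = 10^(15.5/10) = 35.48
  Stage 2: F_2 = 10^(11.0/10) = 12.59, G_2 = 10^(−8.83/10) = 0.1309
  Stage 3: F_3 = 10^(3.65/10) = 2.317, G_3 = 10^(33.2/10) = 2089
Friis cascade:
  F = 1.234 + (12.59 − 1)/35.48 + (2.317 − 1)/4.645 = 1.844
NF = 10 log₁₀(1.844) = 2.66 dB

2.66 dB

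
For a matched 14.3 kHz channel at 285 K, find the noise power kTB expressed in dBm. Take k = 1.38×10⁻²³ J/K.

P_n = kTB = 1.38×10⁻²³ × 285 × 1.43×10⁴ = 5.62×10⁻¹⁷ W
In dBm: 10 log₁₀(5.62×10⁻¹⁷ / 10⁻³) = −132.5 dBm

−132.5 dBm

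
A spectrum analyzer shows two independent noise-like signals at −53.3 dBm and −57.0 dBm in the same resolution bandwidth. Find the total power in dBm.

Convert to linear, add, convert back:
P₁ = 4.68×10⁻⁹ W, P₂ = 2.00×10⁻⁹ W
P_tot = 6.67×10⁻⁹ W → 10 log₁₀(P_tot / 10⁻³) = −51.8 dBm

−51.8 dBm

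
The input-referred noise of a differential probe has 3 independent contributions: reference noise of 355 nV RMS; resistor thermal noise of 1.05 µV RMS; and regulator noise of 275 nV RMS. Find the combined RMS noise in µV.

Uncorrelated sources add in power (mean-square): V_tot = √(ΣV_i²)
V_tot = √[(3.55×10⁻⁷)² + (1.05×10⁻⁶)² + (2.75×10⁻⁷)²] = 1.14×10⁻⁶ V = 1.14 µV

1.14 µV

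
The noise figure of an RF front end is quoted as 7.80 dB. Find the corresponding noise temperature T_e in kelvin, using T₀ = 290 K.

1457 K

F = 10^(7.80/10) = 6.0256
T_e = (F − 1)·T₀ = (6.0256 − 1) × 290 = 1457 K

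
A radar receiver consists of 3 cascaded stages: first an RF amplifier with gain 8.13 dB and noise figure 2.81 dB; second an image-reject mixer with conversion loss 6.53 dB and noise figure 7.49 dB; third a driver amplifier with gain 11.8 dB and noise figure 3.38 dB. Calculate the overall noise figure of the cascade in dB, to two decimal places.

5.36 dB

Convert to linear (a loss of L dB is a gain of −L dB): F_i = 10^(NF_i/10), G_i = 10^(G_i,dB/10)
  Stage 1: F_1 = 10^(2.81/10) = 1.910, G_1 = 10^(8.13/10) = 6.501
  Stage 2: F_2 = 10^(7.49/10) = 5.610, G_2 = 10^(−6.53/10) = 0.2223
  Stage 3: F_3 = 10^(3.38/10) = 2.178, G_3 = 10^(11.8/10) = 15.14
Friis cascade:
  F = 1.910 + (5.610 − 1)/6.501 + (2.178 − 1)/1.445 = 3.434
NF = 10 log₁₀(3.434) = 5.36 dB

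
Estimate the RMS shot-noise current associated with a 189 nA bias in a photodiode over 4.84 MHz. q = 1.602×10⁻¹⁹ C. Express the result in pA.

541 pA

I_n = √(2qI·B)
2qI·B = 2 × 1.602×10⁻¹⁹ × 1.89×10⁻⁷ × 4.84×10⁶ = 2.93×10⁻¹⁹ A²
I_n = √(2.93×10⁻¹⁹) = 5.41×10⁻¹⁰ A = 541 pA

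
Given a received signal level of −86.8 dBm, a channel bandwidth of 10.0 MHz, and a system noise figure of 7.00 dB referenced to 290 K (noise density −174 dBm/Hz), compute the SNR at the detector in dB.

10.2 dB

Noise floor: N = −174 + 10 log₁₀(B) + NF
10 log₁₀(1.00×10⁷) = 70 dB
N = −174 + 70 + 7.00 = −97.00 dBm
SNR = P_sig − N = −86.8 − (−97.00) = 10.20 dB → 10.2 dB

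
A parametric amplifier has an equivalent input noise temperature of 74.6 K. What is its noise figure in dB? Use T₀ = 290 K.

0.994 dB

F = 1 + T_e/T₀ = 1 + 74.6/290 = 1.25724
NF = 10 log₁₀(1.25724) = 0.994 dB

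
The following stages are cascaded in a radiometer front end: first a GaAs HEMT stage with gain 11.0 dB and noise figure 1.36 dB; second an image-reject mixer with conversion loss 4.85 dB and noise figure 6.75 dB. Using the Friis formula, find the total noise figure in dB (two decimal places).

2.21 dB

Convert to linear (a loss of L dB is a gain of −L dB): F_i = 10^(NF_i/10), G_i = 10^(G_i,dB/10)
  Stage 1: F_1 = 10^(1.36/10) = 1.368, G_1 = 10^(11.0/10) = 12.59
  Stage 2: F_2 = 10^(6.75/10) = 4.732, G_2 = 10^(−4.85/10) = 0.3273
Friis cascade:
  F = 1.368 + (4.732 − 1)/12.59 = 1.664
NF = 10 log₁₀(1.664) = 2.21 dB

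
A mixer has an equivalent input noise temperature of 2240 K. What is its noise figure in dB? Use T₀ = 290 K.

F = 1 + T_e/T₀ = 1 + 2240/290 = 8.72414
NF = 10 log₁₀(8.72414) = 9.41 dB

9.41 dB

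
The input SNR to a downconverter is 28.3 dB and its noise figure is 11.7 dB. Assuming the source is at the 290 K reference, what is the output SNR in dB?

16.6 dB

By definition F = SNR_in/SNR_out, so in dB: SNR_out = SNR_in − NF
SNR_out = 28.3 − 11.7 = 16.6 dB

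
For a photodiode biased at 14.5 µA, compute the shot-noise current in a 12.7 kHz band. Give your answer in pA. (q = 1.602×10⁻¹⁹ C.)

I_n = √(2qI·B)
2qI·B = 2 × 1.602×10⁻¹⁹ × 1.45×10⁻⁵ × 1.27×10⁴ = 5.90×10⁻²⁰ A²
I_n = √(5.90×10⁻²⁰) = 2.43×10⁻¹⁰ A = 243 pA

243 pA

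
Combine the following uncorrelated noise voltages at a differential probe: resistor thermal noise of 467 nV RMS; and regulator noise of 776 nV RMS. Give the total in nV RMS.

Uncorrelated sources add in power (mean-square): V_tot = √(ΣV_i²)
V_tot = √[(4.67×10⁻⁷)² + (7.76×10⁻⁷)²] = 9.06×10⁻⁷ V = 906 nV

906 nV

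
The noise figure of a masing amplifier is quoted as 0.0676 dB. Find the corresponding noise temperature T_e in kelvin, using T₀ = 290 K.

F = 10^(0.0676/10) = 1.01569
T_e = (F − 1)·T₀ = (1.01569 − 1) × 290 = 4.55 K

4.55 K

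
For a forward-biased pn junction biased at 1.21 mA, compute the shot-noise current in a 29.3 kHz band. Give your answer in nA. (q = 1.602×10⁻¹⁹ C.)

3.37 nA

I_n = √(2qI·B)
2qI·B = 2 × 1.602×10⁻¹⁹ × 1.21×10⁻³ × 2.93×10⁴ = 1.14×10⁻¹⁷ A²
I_n = √(1.14×10⁻¹⁷) = 3.37×10⁻⁹ A = 3.37 nA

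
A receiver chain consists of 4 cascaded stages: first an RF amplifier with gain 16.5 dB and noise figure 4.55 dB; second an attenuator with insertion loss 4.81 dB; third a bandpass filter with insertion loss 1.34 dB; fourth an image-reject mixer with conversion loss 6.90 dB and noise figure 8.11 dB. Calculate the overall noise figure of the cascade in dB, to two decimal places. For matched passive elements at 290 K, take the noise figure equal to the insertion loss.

5.35 dB

Convert to linear (a loss of L dB is a gain of −L dB): F_i = 10^(NF_i/10), G_i = 10^(G_i,dB/10)
  Stage 1: F_1 = 10^(4.55/10) = 2.851, G_1 = 10^(16.5/10) = 44.67
  Stage 2: F_2 = 10^(4.81/10) = 3.027, G_2 = 10^(−4.81/10) = 0.3304
  Stage 3: F_3 = 10^(1.34/10) = 1.361, G_3 = 10^(−1.34/10) = 0.7345
  Stage 4: F_4 = 10^(8.11/10) = 6.471, G_4 = 10^(−6.90/10) = 0.2042
Friis cascade:
  F = 2.851 + (3.027 − 1)/44.67 + (1.361 − 1)/14.76 + (6.471 − 1)/10.84 = 3.426
NF = 10 log₁₀(3.426) = 5.35 dB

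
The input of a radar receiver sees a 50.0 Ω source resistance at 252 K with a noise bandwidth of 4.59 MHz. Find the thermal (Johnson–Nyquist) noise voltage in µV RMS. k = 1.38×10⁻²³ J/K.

1.79 µV

V_n = √(4kTRB)
4kTRB = 4 × 1.38×10⁻²³ × 252 × 5.00×10¹ × 4.59×10⁶ = 3.19×10⁻¹² V²
V_n = √(3.19×10⁻¹²) = 1.79×10⁻⁶ V = 1.79 µV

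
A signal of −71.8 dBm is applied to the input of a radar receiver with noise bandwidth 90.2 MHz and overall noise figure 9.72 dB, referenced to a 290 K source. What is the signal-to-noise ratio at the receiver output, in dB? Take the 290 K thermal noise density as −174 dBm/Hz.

12.9 dB

Noise floor: N = −174 + 10 log₁₀(B) + NF
10 log₁₀(9.02×10⁷) = 79.55 dB
N = −174 + 79.55 + 9.72 = −84.73 dBm
SNR = P_sig − N = −71.8 − (−84.73) = 12.93 dB → 12.9 dB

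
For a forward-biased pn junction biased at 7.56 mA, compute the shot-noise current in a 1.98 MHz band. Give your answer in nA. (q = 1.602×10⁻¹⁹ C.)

69.3 nA

I_n = √(2qI·B)
2qI·B = 2 × 1.602×10⁻¹⁹ × 7.56×10⁻³ × 1.98×10⁶ = 4.80×10⁻¹⁵ A²
I_n = √(4.80×10⁻¹⁵) = 6.93×10⁻⁸ A = 69.3 nA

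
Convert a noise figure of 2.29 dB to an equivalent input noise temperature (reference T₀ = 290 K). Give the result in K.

201 K

F = 10^(2.29/10) = 1.69434
T_e = (F − 1)·T₀ = (1.69434 − 1) × 290 = 201 K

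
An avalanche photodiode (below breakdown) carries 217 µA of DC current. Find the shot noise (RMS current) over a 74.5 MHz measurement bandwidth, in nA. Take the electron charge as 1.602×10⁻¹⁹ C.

72.0 nA

I_n = √(2qI·B)
2qI·B = 2 × 1.602×10⁻¹⁹ × 2.17×10⁻⁴ × 7.45×10⁷ = 5.18×10⁻¹⁵ A²
I_n = √(5.18×10⁻¹⁵) = 7.20×10⁻⁸ A = 72.0 nA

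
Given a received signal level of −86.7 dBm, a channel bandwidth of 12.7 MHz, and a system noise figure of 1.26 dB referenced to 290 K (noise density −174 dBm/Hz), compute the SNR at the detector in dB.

15.0 dB

Noise floor: N = −174 + 10 log₁₀(B) + NF
10 log₁₀(1.27×10⁷) = 71.04 dB
N = −174 + 71.04 + 1.26 = −101.70 dBm
SNR = P_sig − N = −86.7 − (−101.70) = 15.00 dB → 15.0 dB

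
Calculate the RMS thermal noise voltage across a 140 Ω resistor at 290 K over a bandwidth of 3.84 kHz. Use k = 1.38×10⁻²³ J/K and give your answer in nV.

V_n = √(4kTRB)
4kTRB = 4 × 1.38×10⁻²³ × 290 × 1.40×10² × 3.84×10³ = 8.61×10⁻¹⁵ V²
V_n = √(8.61×10⁻¹⁵) = 9.28×10⁻⁸ V = 92.8 nV

92.8 nV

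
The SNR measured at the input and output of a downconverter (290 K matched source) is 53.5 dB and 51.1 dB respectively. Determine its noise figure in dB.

NF (dB) = SNR_in(dB) − SNR_out(dB) when the source is at T₀
NF = 53.5 − 51.1 = 2.4 dB

2.4 dB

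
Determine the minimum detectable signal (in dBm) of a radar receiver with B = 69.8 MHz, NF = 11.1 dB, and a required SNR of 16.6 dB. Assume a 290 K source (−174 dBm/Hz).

−67.9 dBm

Sensitivity = −174 + 10 log₁₀(B) + NF + SNR_min
= −174 + 78.44 + 11.1 + 16.6
= −67.86 dBm → −67.9 dBm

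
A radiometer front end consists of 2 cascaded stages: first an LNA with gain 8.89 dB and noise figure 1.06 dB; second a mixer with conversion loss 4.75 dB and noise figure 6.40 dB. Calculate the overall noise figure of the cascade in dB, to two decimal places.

2.33 dB

Convert to linear (a loss of L dB is a gain of −L dB): F_i = 10^(NF_i/10), G_i = 10^(G_i,dB/10)
  Stage 1: F_1 = 10^(1.06/10) = 1.276, G_1 = 10^(8.89/10) = 7.745
  Stage 2: F_2 = 10^(6.40/10) = 4.365, G_2 = 10^(−4.75/10) = 0.3350
Friis cascade:
  F = 1.276 + (4.365 − 1)/7.745 = 1.711
NF = 10 log₁₀(1.711) = 2.33 dB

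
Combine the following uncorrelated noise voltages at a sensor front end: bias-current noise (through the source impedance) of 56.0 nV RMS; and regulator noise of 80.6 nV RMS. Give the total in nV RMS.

Uncorrelated sources add in power (mean-square): V_tot = √(ΣV_i²)
V_tot = √[(5.60×10⁻⁸)² + (8.06×10⁻⁸)²] = 9.81×10⁻⁸ V = 98.1 nV

98.1 nV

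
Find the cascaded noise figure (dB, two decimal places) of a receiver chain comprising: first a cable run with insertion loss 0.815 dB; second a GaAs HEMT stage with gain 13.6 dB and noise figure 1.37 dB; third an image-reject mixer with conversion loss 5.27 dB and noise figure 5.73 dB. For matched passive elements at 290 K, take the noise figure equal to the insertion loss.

Convert to linear (a loss of L dB is a gain of −L dB): F_i = 10^(NF_i/10), G_i = 10^(G_i,dB/10)
  Stage 1: F_1 = 10^(0.815/10) = 1.206, G_1 = 10^(−0.815/10) = 0.8289
  Stage 2: F_2 = 10^(1.37/10) = 1.371, G_2 = 10^(13.6/10) = 22.91
  Stage 3: F_3 = 10^(5.73/10) = 3.741, G_3 = 10^(−5.27/10) = 0.2972
Friis cascade:
  F = 1.206 + (1.371 − 1)/0.8289 + (3.741 − 1)/18.99 = 1.798
NF = 10 log₁₀(1.798) = 2.55 dB

2.55 dB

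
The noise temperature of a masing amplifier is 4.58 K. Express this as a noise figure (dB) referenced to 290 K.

F = 1 + T_e/T₀ = 1 + 4.58/290 = 1.01579
NF = 10 log₁₀(1.01579) = 0.068 dB

0.068 dB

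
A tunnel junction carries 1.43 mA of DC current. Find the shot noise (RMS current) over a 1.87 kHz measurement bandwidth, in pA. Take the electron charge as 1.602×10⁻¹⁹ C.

926 pA

I_n = √(2qI·B)
2qI·B = 2 × 1.602×10⁻¹⁹ × 1.43×10⁻³ × 1.87×10³ = 8.57×10⁻¹⁹ A²
I_n = √(8.57×10⁻¹⁹) = 9.26×10⁻¹⁰ A = 926 pA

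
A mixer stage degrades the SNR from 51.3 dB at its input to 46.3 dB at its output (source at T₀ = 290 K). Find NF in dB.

NF (dB) = SNR_in(dB) − SNR_out(dB) when the source is at T₀
NF = 51.3 − 46.3 = 5.0 dB

5.0 dB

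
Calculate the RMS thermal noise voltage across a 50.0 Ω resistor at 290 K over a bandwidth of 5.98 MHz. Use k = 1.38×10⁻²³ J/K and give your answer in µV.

V_n = √(4kTRB)
4kTRB = 4 × 1.38×10⁻²³ × 290 × 5.00×10¹ × 5.98×10⁶ = 4.79×10⁻¹² V²
V_n = √(4.79×10⁻¹²) = 2.19×10⁻⁶ V = 2.19 µV

2.19 µV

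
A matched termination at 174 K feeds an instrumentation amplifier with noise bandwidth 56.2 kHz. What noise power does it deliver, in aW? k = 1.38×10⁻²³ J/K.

P_n = kTB = 1.38×10⁻²³ × 174 × 5.62×10⁴ = 1.35×10⁻¹⁶ W = 135 aW

135 aW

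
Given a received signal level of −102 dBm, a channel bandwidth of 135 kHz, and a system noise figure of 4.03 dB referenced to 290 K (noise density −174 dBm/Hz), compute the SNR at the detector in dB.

Noise floor: N = −174 + 10 log₁₀(B) + NF
10 log₁₀(1.35×10⁵) = 51.3 dB
N = −174 + 51.3 + 4.03 = −118.67 dBm
SNR = P_sig − N = −102 − (−118.67) = 16.67 dB → 16.7 dB

16.7 dB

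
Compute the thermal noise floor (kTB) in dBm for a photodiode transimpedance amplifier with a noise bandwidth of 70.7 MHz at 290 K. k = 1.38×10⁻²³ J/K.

P_n = kTB = 1.38×10⁻²³ × 290 × 7.07×10⁷ = 2.83×10⁻¹³ W
In dBm: 10 log₁₀(2.83×10⁻¹³ / 10⁻³) = −95.5 dBm

−95.5 dBm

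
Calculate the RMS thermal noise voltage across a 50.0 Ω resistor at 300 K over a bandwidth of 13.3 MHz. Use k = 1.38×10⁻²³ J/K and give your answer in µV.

V_n = √(4kTRB)
4kTRB = 4 × 1.38×10⁻²³ × 300 × 5.00×10¹ × 1.33×10⁷ = 1.10×10⁻¹¹ V²
V_n = √(1.10×10⁻¹¹) = 3.32×10⁻⁶ V = 3.32 µV

3.32 µV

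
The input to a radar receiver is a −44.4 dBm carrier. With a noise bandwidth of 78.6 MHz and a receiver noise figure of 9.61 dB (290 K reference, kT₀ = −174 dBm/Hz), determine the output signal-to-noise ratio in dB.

41.0 dB

Noise floor: N = −174 + 10 log₁₀(B) + NF
10 log₁₀(7.86×10⁷) = 78.95 dB
N = −174 + 78.95 + 9.61 = −85.44 dBm
SNR = P_sig − N = −44.4 − (−85.44) = 41.04 dB → 41.0 dB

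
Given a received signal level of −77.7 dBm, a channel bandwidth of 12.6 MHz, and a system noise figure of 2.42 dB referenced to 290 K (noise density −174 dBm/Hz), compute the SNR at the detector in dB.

22.9 dB

Noise floor: N = −174 + 10 log₁₀(B) + NF
10 log₁₀(1.26×10⁷) = 71 dB
N = −174 + 71 + 2.42 = −100.58 dBm
SNR = P_sig − N = −77.7 − (−100.58) = 22.88 dB → 22.9 dB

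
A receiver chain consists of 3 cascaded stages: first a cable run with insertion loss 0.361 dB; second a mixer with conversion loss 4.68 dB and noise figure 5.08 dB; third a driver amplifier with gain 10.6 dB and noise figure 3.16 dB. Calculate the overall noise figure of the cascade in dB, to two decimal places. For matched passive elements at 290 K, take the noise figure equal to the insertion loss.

8.40 dB

Convert to linear (a loss of L dB is a gain of −L dB): F_i = 10^(NF_i/10), G_i = 10^(G_i,dB/10)
  Stage 1: F_1 = 10^(0.361/10) = 1.087, G_1 = 10^(−0.361/10) = 0.9202
  Stage 2: F_2 = 10^(5.08/10) = 3.221, G_2 = 10^(−4.68/10) = 0.3404
  Stage 3: F_3 = 10^(3.16/10) = 2.070, G_3 = 10^(10.6/10) = 11.48
Friis cascade:
  F = 1.087 + (3.221 − 1)/0.9202 + (2.070 − 1)/0.3133 = 6.916
NF = 10 log₁₀(6.916) = 8.40 dB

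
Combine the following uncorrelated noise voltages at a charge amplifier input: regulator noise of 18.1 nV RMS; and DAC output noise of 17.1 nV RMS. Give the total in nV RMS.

Uncorrelated sources add in power (mean-square): V_tot = √(ΣV_i²)
V_tot = √[(1.81×10⁻⁸)² + (1.71×10⁻⁸)²] = 2.49×10⁻⁸ V = 24.9 nV

24.9 nV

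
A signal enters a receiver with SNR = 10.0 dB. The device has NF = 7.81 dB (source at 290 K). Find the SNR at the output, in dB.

By definition F = SNR_in/SNR_out, so in dB: SNR_out = SNR_in − NF
SNR_out = 10.0 − 7.81 = 2.19 dB

2.19 dB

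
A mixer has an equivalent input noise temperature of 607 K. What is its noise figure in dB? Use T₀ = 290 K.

F = 1 + T_e/T₀ = 1 + 607/290 = 3.0931
NF = 10 log₁₀(3.0931) = 4.90 dB

4.90 dB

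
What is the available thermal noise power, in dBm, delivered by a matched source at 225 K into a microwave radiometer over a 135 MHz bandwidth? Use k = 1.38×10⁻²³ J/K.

−93.8 dBm

P_n = kTB = 1.38×10⁻²³ × 225 × 1.35×10⁸ = 4.19×10⁻¹³ W
In dBm: 10 log₁₀(4.19×10⁻¹³ / 10⁻³) = −93.8 dBm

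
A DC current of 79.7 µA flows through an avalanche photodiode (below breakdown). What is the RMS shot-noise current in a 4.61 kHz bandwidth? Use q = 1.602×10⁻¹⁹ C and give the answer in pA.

343 pA

I_n = √(2qI·B)
2qI·B = 2 × 1.602×10⁻¹⁹ × 7.97×10⁻⁵ × 4.61×10³ = 1.18×10⁻¹⁹ A²
I_n = √(1.18×10⁻¹⁹) = 3.43×10⁻¹⁰ A = 343 pA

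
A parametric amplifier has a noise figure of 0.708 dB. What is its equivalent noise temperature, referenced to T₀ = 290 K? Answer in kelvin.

51.3 K

F = 10^(0.708/10) = 1.17706
T_e = (F − 1)·T₀ = (1.17706 − 1) × 290 = 51.3 K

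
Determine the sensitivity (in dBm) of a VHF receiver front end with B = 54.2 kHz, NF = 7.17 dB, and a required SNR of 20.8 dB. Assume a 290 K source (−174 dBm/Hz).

−98.7 dBm

Sensitivity = −174 + 10 log₁₀(B) + NF + SNR_min
= −174 + 47.34 + 7.17 + 20.8
= −98.69 dBm → −98.7 dBm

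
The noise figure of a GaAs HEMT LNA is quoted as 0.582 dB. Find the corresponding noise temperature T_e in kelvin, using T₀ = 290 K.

41.6 K

F = 10^(0.582/10) = 1.1434
T_e = (F − 1)·T₀ = (1.1434 − 1) × 290 = 41.6 K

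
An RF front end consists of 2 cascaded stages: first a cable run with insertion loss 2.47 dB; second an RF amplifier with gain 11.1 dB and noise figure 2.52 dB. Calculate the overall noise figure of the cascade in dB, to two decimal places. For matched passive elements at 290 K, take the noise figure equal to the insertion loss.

4.99 dB

Convert to linear (a loss of L dB is a gain of −L dB): F_i = 10^(NF_i/10), G_i = 10^(G_i,dB/10)
  Stage 1: F_1 = 10^(2.47/10) = 1.766, G_1 = 10^(−2.47/10) = 0.5662
  Stage 2: F_2 = 10^(2.52/10) = 1.786, G_2 = 10^(11.1/10) = 12.88
Friis cascade:
  F = 1.766 + (1.786 − 1)/0.5662 = 3.155
NF = 10 log₁₀(3.155) = 4.99 dB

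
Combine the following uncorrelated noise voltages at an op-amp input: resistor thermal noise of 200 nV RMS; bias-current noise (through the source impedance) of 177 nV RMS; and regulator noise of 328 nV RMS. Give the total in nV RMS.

423 nV

Uncorrelated sources add in power (mean-square): V_tot = √(ΣV_i²)
V_tot = √[(2.00×10⁻⁷)² + (1.77×10⁻⁷)² + (3.28×10⁻⁷)²] = 4.23×10⁻⁷ V = 423 nV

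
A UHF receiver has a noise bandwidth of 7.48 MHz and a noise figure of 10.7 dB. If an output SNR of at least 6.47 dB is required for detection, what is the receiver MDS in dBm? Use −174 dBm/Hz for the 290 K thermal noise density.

−88.1 dBm

Sensitivity = −174 + 10 log₁₀(B) + NF + SNR_min
= −174 + 68.74 + 10.7 + 6.47
= −88.09 dBm → −88.1 dBm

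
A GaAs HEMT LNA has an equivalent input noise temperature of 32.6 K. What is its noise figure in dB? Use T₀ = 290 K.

0.463 dB

F = 1 + T_e/T₀ = 1 + 32.6/290 = 1.11241
NF = 10 log₁₀(1.11241) = 0.463 dB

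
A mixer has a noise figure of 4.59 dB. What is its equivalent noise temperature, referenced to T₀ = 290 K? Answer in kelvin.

F = 10^(4.59/10) = 2.8774
T_e = (F − 1)·T₀ = (2.8774 − 1) × 290 = 544 K

544 K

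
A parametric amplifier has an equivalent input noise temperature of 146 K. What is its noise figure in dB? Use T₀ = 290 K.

F = 1 + T_e/T₀ = 1 + 146/290 = 1.50345
NF = 10 log₁₀(1.50345) = 1.77 dB

1.77 dB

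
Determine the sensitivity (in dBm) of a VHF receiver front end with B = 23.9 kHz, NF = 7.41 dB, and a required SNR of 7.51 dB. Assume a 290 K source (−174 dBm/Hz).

−115.3 dBm

Sensitivity = −174 + 10 log₁₀(B) + NF + SNR_min
= −174 + 43.78 + 7.41 + 7.51
= −115.30 dBm → −115.3 dBm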